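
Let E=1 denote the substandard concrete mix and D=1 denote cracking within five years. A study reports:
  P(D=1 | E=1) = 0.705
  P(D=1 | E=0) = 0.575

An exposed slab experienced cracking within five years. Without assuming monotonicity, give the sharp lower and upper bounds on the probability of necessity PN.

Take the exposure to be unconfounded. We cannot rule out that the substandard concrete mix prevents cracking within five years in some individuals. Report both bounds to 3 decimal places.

0.184 ≤ PN ≤ 0.603

Let p₁ = 0.705, p₀ = 0.575.
Under exogeneity alone the bounds on PN are max{0,(p₁−p₀)/p₁} ≤ PN ≤ min{1,(1−p₀)/p₁}.
  lower = (p₁ − p₀)/p₁ = 0.13 / 0.705 ≈ 0.1844
  upper = min{1, (1 − p₀)/p₁} = 0.425 / 0.705 ≈ 0.6028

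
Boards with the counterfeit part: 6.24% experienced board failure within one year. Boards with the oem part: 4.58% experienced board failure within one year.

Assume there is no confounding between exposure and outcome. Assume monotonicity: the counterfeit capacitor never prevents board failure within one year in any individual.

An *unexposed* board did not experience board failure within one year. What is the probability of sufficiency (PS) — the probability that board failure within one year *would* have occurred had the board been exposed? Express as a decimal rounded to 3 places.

p₁ = 0.0624, p₀ = 0.0458.
Under exogeneity and monotonicity, PS = (p₁ − p₀) / (1 − p₀).
PS = (0.0624 − 0.0458) / (1 − 0.0458) = 0.0166 / 0.9542 ≈ 0.0174

PS ≈ 0.017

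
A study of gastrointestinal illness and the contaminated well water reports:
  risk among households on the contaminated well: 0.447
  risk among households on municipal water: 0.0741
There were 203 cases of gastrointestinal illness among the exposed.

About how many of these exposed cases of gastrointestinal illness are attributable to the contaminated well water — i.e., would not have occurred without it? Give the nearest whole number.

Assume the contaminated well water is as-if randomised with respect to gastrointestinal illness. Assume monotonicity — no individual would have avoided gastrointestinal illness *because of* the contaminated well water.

about 169 cases

Let p₁ = 0.447, p₀ = 0.0741.
PN = (p₁ − p₀)/p₁ = (0.447 − 0.0741) / 0.447 ≈ 0.83423.
Attributable cases ≈ PN × (exposed cases) = 0.83423 × 203 ≈ 169.35.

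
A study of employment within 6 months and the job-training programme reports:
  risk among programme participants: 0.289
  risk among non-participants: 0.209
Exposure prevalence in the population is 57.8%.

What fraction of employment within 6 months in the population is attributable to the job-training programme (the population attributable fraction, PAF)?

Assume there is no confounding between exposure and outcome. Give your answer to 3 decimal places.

Let p₁ = 0.289, p₀ = 0.209.
Overall risk P(Y=1) = π·p₁ + (1−π)·p₀ = 0.578×0.289 + 0.422×0.209 = 0.25524.
Under exogeneity, PAF = [P(Y=1) − p₀] / P(Y=1).
PAF = (0.25524 − 0.209) / 0.25524 ≈ 0.1812

PAF ≈ 0.181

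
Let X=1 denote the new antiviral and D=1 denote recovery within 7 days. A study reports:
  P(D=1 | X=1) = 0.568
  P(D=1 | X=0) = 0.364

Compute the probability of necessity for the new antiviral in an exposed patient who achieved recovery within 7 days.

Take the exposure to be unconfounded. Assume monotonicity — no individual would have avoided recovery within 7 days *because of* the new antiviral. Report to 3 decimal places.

Let p₁ = 0.568, p₀ = 0.364.
Under exogeneity and monotonicity, PN = (p₁ − p₀) / p₁.
PN = (0.568 − 0.364) / 0.568 = 0.204 / 0.568 ≈ 0.3592

PN ≈ 0.359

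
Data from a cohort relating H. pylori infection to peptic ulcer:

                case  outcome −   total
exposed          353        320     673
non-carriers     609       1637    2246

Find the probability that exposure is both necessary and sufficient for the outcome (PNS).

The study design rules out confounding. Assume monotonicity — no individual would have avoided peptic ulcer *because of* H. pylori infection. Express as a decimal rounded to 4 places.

p₁ = P(outcome | exposed) = 353/673 = 0.52452
p₀ = P(outcome | unexposed) = 609/2246 = 0.27115
Under exogeneity and monotonicity, PNS = p₁ − p₀.
PNS = 0.52452 − 0.27115 = 0.25337

PNS ≈ 0.2534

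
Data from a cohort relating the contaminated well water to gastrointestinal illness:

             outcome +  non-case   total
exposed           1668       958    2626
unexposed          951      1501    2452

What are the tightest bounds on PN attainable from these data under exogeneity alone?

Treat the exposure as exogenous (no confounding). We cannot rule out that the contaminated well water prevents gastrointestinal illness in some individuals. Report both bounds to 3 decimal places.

0.389 ≤ PN ≤ 0.964

p₁ = P(outcome | exposed) = 1668/2626 = 0.63519
p₀ = P(outcome | unexposed) = 951/2452 = 0.38785
Under exogeneity alone the bounds on PN are max{0,(p₁−p₀)/p₁} ≤ PN ≤ min{1,(1−p₀)/p₁}.
  lower = (p₁ − p₀)/p₁ = 0.24734 / 0.63519 ≈ 0.3894
  upper = min{1, (1 − p₀)/p₁} = 0.61215 / 0.63519 ≈ 0.9637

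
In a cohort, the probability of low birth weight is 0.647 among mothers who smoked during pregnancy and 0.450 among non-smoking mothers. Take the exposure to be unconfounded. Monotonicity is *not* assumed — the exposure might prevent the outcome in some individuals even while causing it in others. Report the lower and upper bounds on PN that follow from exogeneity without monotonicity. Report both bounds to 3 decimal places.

0.304 ≤ PN ≤ 0.850

Let p₁ = 0.647, p₀ = 0.45.
Under exogeneity alone the bounds on PN are max{0,(p₁−p₀)/p₁} ≤ PN ≤ min{1,(1−p₀)/p₁}.
  lower = (p₁ − p₀)/p₁ = 0.197 / 0.647 ≈ 0.3045
  upper = min{1, (1 − p₀)/p₁} = 0.55 / 0.647 ≈ 0.8501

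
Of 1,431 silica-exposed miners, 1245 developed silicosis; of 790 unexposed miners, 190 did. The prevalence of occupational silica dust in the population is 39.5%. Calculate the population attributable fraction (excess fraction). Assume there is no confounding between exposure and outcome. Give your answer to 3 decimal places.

PAF ≈ 0.508

p₁ = P(outcome | exposed) = 1245/1431 = 0.87002
p₀ = P(outcome | unexposed) = 190/790 = 0.24051
Overall risk P(Y=1) = π·p₁ + (1−π)·p₀ = 0.395×0.87002 + 0.605×0.24051 = 0.48916.
Under exogeneity, PAF = [P(Y=1) − p₀] / P(Y=1).
PAF = (0.48916 − 0.24051) / 0.48916 ≈ 0.5083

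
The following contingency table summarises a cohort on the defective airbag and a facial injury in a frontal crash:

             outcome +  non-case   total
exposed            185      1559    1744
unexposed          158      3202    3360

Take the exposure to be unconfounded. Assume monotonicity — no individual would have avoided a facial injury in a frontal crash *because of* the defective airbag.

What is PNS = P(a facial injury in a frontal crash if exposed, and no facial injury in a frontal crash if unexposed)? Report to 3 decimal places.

p₁ = P(outcome | exposed) = 185/1744 = 0.10608
p₀ = P(outcome | unexposed) = 158/3360 = 0.047024
Under exogeneity and monotonicity, PNS = p₁ − p₀.
PNS = 0.10608 − 0.047024 = 0.059054

PNS ≈ 0.059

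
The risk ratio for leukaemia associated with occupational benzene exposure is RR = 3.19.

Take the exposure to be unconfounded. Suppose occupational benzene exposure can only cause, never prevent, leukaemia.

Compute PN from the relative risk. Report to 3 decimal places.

PN ≈ 0.687

Under exogeneity and monotonicity, PN = (RR − 1) / RR = 1 − 1/RR.
PN = (3.19 − 1) / 3.19 = 2.19 / 3.19 ≈ 0.6865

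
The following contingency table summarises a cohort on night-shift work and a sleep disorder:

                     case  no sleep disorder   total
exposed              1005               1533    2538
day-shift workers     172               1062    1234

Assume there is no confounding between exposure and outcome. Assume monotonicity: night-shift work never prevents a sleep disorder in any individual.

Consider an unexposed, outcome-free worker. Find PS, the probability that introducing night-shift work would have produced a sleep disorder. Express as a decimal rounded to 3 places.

p₁ = P(outcome | exposed) = 1005/2538 = 0.39598
p₀ = P(outcome | unexposed) = 172/1234 = 0.13938
Under exogeneity and monotonicity, PS = (p₁ − p₀) / (1 − p₀).
PS = (0.39598 − 0.13938) / (1 − 0.13938) = 0.2566 / 0.86062 ≈ 0.2982

PS ≈ 0.298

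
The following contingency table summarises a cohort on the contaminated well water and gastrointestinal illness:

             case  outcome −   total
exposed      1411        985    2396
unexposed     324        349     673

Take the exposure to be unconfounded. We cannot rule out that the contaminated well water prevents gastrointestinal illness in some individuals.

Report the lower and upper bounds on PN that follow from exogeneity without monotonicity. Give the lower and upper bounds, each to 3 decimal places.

0.182 ≤ PN ≤ 0.881

p₁ = P(outcome | exposed) = 1411/2396 = 0.5889
p₀ = P(outcome | unexposed) = 324/673 = 0.48143
Under exogeneity alone the bounds on PN are max{0,(p₁−p₀)/p₁} ≤ PN ≤ min{1,(1−p₀)/p₁}.
  lower = (p₁ − p₀)/p₁ = 0.10747 / 0.5889 ≈ 0.1825
  upper = min{1, (1 − p₀)/p₁} = 0.51857 / 0.5889 ≈ 0.8806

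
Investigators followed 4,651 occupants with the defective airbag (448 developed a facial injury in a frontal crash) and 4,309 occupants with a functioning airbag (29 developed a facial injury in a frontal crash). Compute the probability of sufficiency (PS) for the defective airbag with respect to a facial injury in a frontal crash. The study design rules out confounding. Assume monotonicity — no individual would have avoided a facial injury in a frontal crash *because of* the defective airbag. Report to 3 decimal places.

PS ≈ 0.090

p₁ = P(outcome | exposed) = 448/4651 = 0.096323
p₀ = P(outcome | unexposed) = 29/4309 = 0.0067301
Under exogeneity and monotonicity, PS = (p₁ − p₀) / (1 − p₀).
PS = (0.096323 − 0.0067301) / (1 − 0.0067301) = 0.089593 / 0.99327 ≈ 0.0902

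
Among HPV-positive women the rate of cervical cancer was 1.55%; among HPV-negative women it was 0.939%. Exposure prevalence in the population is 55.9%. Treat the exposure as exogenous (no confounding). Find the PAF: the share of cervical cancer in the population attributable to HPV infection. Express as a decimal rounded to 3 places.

p₁ = 0.0155, p₀ = 0.00939.
Overall risk P(Y=1) = π·p₁ + (1−π)·p₀ = 0.559×0.0155 + 0.441×0.00939 = 0.012805.
Under exogeneity, PAF = [P(Y=1) − p₀] / P(Y=1).
PAF = (0.012805 − 0.00939) / 0.012805 ≈ 0.2667

PAF ≈ 0.267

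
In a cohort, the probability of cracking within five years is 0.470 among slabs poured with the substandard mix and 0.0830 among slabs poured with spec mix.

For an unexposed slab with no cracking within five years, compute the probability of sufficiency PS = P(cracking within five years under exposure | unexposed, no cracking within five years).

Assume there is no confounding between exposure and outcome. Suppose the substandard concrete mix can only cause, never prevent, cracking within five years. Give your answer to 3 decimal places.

Let p₁ = 0.47, p₀ = 0.083.
Under exogeneity and monotonicity, PS = (p₁ − p₀) / (1 − p₀).
PS = (0.47 − 0.083) / (1 − 0.083) = 0.387 / 0.917 ≈ 0.4220

PS ≈ 0.422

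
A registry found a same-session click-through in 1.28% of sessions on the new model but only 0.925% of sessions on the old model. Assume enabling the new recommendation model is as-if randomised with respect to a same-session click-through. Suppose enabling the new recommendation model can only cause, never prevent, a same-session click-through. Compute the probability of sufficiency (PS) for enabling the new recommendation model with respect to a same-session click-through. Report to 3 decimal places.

PS ≈ 0.004

p₁ = 0.0128, p₀ = 0.00925.
Under exogeneity and monotonicity, PS = (p₁ − p₀) / (1 − p₀).
PS = (0.0128 − 0.00925) / (1 − 0.00925) = 0.00355 / 0.99075 ≈ 0.0036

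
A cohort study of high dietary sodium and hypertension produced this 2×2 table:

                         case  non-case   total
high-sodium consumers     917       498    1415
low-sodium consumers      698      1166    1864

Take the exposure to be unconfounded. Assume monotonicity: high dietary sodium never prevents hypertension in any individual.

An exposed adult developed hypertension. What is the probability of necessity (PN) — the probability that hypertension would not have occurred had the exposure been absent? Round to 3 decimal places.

p₁ = P(outcome | exposed) = 917/1415 = 0.64806
p₀ = P(outcome | unexposed) = 698/1864 = 0.37446
Under exogeneity and monotonicity, PN = (p₁ − p₀)/p₁.
PN = (0.64806 − 0.37446) / 0.64806 ≈ 0.4222

PN ≈ 0.422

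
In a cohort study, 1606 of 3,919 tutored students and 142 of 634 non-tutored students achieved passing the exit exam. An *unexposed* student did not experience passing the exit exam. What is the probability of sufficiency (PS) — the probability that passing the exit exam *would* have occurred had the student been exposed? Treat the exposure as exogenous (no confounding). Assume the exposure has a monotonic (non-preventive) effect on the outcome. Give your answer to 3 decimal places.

p₁ = P(outcome | exposed) = 1606/3919 = 0.4098
p₀ = P(outcome | unexposed) = 142/634 = 0.22397
Under exogeneity and monotonicity, PS = (p₁ − p₀) / (1 − p₀).
PS = (0.4098 − 0.22397) / (1 − 0.22397) = 0.18582 / 0.77603 ≈ 0.2395

PS ≈ 0.239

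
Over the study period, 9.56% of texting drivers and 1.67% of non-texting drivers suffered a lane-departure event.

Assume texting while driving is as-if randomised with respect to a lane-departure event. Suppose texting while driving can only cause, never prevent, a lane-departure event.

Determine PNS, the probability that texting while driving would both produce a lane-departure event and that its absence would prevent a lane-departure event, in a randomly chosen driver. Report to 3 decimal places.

p₁ = 0.0956, p₀ = 0.0167.
Under exogeneity and monotonicity, PNS = p₁ − p₀.
PNS = 0.0956 − 0.0167 = 0.0789

PNS ≈ 0.079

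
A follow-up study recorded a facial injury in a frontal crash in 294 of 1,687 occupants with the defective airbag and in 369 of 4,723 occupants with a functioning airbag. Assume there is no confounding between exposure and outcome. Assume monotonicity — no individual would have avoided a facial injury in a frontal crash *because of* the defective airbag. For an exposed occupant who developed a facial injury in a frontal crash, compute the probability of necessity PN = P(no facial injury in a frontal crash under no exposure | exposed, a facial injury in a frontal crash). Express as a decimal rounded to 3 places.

p₁ = P(outcome | exposed) = 294/1687 = 0.17427
p₀ = P(outcome | unexposed) = 369/4723 = 0.078128
Under exogeneity and monotonicity, PN = (p₁ − p₀) / p₁.
PN = (0.17427 − 0.078128) / 0.17427 = 0.096146 / 0.17427 ≈ 0.5517

PN ≈ 0.552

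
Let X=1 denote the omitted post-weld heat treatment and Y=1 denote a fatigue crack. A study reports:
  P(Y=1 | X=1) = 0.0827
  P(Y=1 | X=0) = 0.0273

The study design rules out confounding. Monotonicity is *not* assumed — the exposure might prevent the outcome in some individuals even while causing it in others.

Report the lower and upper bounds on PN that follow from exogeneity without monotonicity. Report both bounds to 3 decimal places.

0.670 ≤ PN ≤ 1.000

Let p₁ = 0.0827, p₀ = 0.0273.
Under exogeneity alone the bounds on PN are max{0,(p₁−p₀)/p₁} ≤ PN ≤ min{1,(1−p₀)/p₁}.
  lower = (p₁ − p₀)/p₁ = 0.0554 / 0.0827 ≈ 0.6699
  upper = min{1, (1 − p₀)/p₁} = 0.9727 / 0.0827 ≈ 11.7618 → capped at 1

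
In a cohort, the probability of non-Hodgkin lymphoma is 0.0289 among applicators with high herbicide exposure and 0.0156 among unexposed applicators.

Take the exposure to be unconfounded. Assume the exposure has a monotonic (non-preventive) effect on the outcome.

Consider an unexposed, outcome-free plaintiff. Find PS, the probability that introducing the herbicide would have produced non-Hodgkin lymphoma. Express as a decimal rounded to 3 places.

Let p₁ = 0.0289, p₀ = 0.0156.
Under exogeneity and monotonicity, PS = (p₁ − p₀) / (1 − p₀).
PS = (0.0289 − 0.0156) / (1 − 0.0156) = 0.0133 / 0.9844 ≈ 0.0135

PS ≈ 0.014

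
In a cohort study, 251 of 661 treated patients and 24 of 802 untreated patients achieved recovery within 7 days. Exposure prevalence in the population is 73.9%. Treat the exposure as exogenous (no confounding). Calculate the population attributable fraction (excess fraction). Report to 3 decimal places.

p₁ = P(outcome | exposed) = 251/661 = 0.37973
p₀ = P(outcome | unexposed) = 24/802 = 0.029925
Overall risk P(Y=1) = π·p₁ + (1−π)·p₀ = 0.739×0.37973 + 0.261×0.029925 = 0.28843.
Under exogeneity, PAF = [P(Y=1) − p₀] / P(Y=1).
PAF = (0.28843 − 0.029925) / 0.28843 ≈ 0.8962

PAF ≈ 0.896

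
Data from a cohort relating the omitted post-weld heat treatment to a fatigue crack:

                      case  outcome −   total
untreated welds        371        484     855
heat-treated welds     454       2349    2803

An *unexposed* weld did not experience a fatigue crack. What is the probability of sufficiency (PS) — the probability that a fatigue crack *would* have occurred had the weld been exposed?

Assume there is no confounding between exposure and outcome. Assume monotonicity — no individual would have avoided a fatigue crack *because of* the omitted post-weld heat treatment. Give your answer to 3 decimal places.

PS ≈ 0.325

p₁ = P(outcome | exposed) = 371/855 = 0.43392
p₀ = P(outcome | unexposed) = 454/2803 = 0.16197
Under exogeneity and monotonicity, PS = (p₁ − p₀) / (1 − p₀).
PS = (0.43392 − 0.16197) / (1 − 0.16197) = 0.27195 / 0.83803 ≈ 0.3245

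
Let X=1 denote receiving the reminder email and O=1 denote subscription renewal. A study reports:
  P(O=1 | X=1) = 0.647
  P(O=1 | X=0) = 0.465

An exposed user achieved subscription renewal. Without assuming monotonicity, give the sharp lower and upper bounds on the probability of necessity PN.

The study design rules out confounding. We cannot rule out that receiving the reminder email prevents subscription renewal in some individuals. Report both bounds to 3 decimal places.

0.281 ≤ PN ≤ 0.827

Let p₁ = 0.647, p₀ = 0.465.
Under exogeneity alone the bounds on PN are max{0,(p₁−p₀)/p₁} ≤ PN ≤ min{1,(1−p₀)/p₁}.
  lower = (p₁ − p₀)/p₁ = 0.182 / 0.647 ≈ 0.2813
  upper = min{1, (1 − p₀)/p₁} = 0.535 / 0.647 ≈ 0.8269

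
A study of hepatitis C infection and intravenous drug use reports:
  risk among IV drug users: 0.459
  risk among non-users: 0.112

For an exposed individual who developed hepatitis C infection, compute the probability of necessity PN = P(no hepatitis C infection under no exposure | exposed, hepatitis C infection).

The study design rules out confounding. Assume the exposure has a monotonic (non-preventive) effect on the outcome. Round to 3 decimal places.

PN ≈ 0.756

Let p₁ = 0.459, p₀ = 0.112.
Under exogeneity and monotonicity, PN = (p₁ − p₀) / p₁.
PN = (0.459 − 0.112) / 0.459 = 0.347 / 0.459 ≈ 0.7560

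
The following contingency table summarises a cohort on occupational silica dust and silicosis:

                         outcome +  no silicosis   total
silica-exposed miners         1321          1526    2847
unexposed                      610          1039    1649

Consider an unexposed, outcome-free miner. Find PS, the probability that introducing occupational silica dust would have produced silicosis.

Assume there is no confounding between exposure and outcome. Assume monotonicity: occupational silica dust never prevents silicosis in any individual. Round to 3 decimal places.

PS ≈ 0.149

p₁ = P(outcome | exposed) = 1321/2847 = 0.464
p₀ = P(outcome | unexposed) = 610/1649 = 0.36992
Under exogeneity and monotonicity, PS = (p₁ − p₀)/(1 − p₀).
PS = (0.464 − 0.36992) / 0.63008 ≈ 0.1493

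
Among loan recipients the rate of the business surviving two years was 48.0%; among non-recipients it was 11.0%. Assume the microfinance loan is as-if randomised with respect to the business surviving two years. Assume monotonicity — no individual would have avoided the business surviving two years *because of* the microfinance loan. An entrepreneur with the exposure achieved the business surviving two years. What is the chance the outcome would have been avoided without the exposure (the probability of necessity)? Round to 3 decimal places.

PN ≈ 0.771

p₁ = 0.48, p₀ = 0.11.
Under exogeneity and monotonicity, PN = (p₁ − p₀) / p₁.
PN = (0.48 − 0.11) / 0.48 = 0.37 / 0.48 ≈ 0.7708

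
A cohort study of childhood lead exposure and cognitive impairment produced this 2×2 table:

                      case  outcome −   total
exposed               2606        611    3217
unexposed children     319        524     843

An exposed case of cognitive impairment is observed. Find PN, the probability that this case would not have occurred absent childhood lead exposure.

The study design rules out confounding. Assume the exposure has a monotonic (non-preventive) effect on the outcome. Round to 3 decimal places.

p₁ = P(outcome | exposed) = 2606/3217 = 0.81007
p₀ = P(outcome | unexposed) = 319/843 = 0.37841
Under exogeneity and monotonicity, PN = (p₁ − p₀) / p₁.
PN = (0.81007 − 0.37841) / 0.81007 = 0.43166 / 0.81007 ≈ 0.5329

PN ≈ 0.533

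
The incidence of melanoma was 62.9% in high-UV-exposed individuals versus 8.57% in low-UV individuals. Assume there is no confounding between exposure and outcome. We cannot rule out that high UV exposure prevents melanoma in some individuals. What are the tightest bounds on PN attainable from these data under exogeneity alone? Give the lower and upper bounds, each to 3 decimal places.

0.864 ≤ PN ≤ 1.000

p₁ = 0.629, p₀ = 0.0857.
Under exogeneity alone the bounds on PN are max{0,(p₁−p₀)/p₁} ≤ PN ≤ min{1,(1−p₀)/p₁}.
  lower = (p₁ − p₀)/p₁ = 0.5433 / 0.629 ≈ 0.8638
  upper = min{1, (1 − p₀)/p₁} = 0.9143 / 0.629 ≈ 1.4536 → capped at 1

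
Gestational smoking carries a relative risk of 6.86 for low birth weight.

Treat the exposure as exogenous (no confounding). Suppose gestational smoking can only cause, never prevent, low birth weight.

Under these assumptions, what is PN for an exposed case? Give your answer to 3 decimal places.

Under exogeneity and monotonicity, PN = (RR − 1) / RR = 1 − 1/RR.
PN = (6.86 − 1) / 6.86 = 5.86 / 6.86 ≈ 0.8542

PN ≈ 0.854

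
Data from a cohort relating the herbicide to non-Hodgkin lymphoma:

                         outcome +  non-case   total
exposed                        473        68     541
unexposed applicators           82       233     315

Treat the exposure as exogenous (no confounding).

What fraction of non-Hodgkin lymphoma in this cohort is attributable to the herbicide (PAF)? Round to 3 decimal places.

p₁ = P(outcome | exposed) = 473/541 = 0.87431
p₀ = P(outcome | unexposed) = 82/315 = 0.26032
Exposure prevalence π = 541/856 = 0.63201; overall risk P(Y=1) = 0.64836.
Under exogeneity, PAF = [P(Y=1) − p₀]/P(Y=1).
PAF = (0.64836 − 0.26032) / 0.64836 ≈ 0.5985

PAF ≈ 0.599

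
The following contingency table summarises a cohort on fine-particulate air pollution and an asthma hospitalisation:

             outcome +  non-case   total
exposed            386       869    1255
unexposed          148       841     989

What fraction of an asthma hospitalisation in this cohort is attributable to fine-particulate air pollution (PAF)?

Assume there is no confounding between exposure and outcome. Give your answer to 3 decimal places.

PAF ≈ 0.371

p₁ = P(outcome | exposed) = 386/1255 = 0.30757
p₀ = P(outcome | unexposed) = 148/989 = 0.14965
Exposure prevalence π = 1255/2244 = 0.55927; overall risk P(Y=1) = 0.23797.
Under exogeneity, PAF = [P(Y=1) − p₀]/P(Y=1).
PAF = (0.23797 − 0.14965) / 0.23797 ≈ 0.3712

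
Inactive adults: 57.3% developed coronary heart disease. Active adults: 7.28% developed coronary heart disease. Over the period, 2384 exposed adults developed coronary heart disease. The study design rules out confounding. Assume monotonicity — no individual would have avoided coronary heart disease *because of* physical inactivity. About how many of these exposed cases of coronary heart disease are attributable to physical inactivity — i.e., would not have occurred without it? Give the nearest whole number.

about 2081 cases

p₁ = 0.573, p₀ = 0.0728.
PN = (p₁ − p₀)/p₁ = (0.573 − 0.0728) / 0.573 ≈ 0.87295.
Attributable cases ≈ PN × (exposed cases) = 0.87295 × 2384 ≈ 2081.11.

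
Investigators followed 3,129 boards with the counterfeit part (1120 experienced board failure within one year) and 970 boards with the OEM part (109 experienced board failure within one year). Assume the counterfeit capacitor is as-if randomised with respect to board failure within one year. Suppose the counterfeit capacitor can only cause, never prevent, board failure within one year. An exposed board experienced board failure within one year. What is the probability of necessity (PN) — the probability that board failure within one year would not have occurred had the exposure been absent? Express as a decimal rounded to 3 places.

PN ≈ 0.686

p₁ = P(outcome | exposed) = 1120/3129 = 0.35794
p₀ = P(outcome | unexposed) = 109/970 = 0.11237
Under exogeneity and monotonicity, PN = (p₁ − p₀) / p₁.
PN = (0.35794 − 0.11237) / 0.35794 = 0.24557 / 0.35794 ≈ 0.6861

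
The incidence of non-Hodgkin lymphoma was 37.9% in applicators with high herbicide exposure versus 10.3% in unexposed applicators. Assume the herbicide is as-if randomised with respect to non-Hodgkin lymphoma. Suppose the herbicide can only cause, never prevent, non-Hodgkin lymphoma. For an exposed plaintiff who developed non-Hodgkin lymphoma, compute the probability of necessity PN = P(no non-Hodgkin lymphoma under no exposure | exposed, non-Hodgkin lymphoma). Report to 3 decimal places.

PN ≈ 0.728

p₁ = 0.379, p₀ = 0.103.
Under exogeneity and monotonicity, PN = (p₁ − p₀) / p₁.
PN = (0.379 − 0.103) / 0.379 = 0.276 / 0.379 ≈ 0.7282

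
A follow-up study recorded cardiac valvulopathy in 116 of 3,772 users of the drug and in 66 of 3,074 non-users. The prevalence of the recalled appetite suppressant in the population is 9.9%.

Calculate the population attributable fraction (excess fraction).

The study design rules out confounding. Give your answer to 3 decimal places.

PAF ≈ 0.041

p₁ = P(outcome | exposed) = 116/3772 = 0.030753
p₀ = P(outcome | unexposed) = 66/3074 = 0.02147
Overall risk P(Y=1) = π·p₁ + (1−π)·p₀ = 0.099×0.030753 + 0.901×0.02147 = 0.022389.
Under exogeneity, PAF = [P(Y=1) − p₀] / P(Y=1).
PAF = (0.022389 − 0.02147) / 0.022389 ≈ 0.0410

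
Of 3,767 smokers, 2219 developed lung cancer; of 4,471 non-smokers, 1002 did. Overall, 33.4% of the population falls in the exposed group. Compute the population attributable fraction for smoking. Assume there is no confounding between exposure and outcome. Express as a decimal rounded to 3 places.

p₁ = P(outcome | exposed) = 2219/3767 = 0.58906
p₀ = P(outcome | unexposed) = 1002/4471 = 0.22411
Overall risk P(Y=1) = π·p₁ + (1−π)·p₀ = 0.334×0.58906 + 0.666×0.22411 = 0.346.
Under exogeneity, PAF = [P(Y=1) − p₀] / P(Y=1).
PAF = (0.346 − 0.22411) / 0.346 ≈ 0.3523

PAF ≈ 0.352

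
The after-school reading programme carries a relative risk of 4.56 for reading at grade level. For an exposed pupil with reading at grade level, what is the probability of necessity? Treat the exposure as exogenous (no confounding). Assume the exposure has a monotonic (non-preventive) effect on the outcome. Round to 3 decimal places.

PN ≈ 0.781

Under exogeneity and monotonicity, PN = (RR − 1) / RR = 1 − 1/RR.
PN = (4.56 − 1) / 4.56 = 3.56 / 4.56 ≈ 0.7807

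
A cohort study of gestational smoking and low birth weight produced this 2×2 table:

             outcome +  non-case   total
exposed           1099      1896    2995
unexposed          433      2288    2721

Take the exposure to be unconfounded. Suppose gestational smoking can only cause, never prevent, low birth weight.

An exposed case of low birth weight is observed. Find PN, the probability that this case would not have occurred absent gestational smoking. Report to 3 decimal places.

PN ≈ 0.566

p₁ = P(outcome | exposed) = 1099/2995 = 0.36694
p₀ = P(outcome | unexposed) = 433/2721 = 0.15913
Under exogeneity and monotonicity, PN = (p₁ − p₀)/p₁.
PN = (0.36694 − 0.15913) / 0.36694 ≈ 0.5663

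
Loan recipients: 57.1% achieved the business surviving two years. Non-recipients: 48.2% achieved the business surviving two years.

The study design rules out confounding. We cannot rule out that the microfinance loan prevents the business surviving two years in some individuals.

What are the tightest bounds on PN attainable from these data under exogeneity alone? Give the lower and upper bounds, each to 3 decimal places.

0.156 ≤ PN ≤ 0.907

p₁ = 0.571, p₀ = 0.482.
Under exogeneity alone the bounds on PN are max{0,(p₁−p₀)/p₁} ≤ PN ≤ min{1,(1−p₀)/p₁}.
  lower = (p₁ − p₀)/p₁ = 0.089 / 0.571 ≈ 0.1559
  upper = min{1, (1 − p₀)/p₁} = 0.518 / 0.571 ≈ 0.9072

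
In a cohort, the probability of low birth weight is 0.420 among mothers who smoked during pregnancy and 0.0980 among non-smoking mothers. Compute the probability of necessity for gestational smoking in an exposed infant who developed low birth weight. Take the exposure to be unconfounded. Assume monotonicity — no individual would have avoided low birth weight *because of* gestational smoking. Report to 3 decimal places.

Let p₁ = 0.42, p₀ = 0.098.
Under exogeneity and monotonicity, PN = (p₁ − p₀) / p₁.
PN = (0.42 − 0.098) / 0.42 = 0.322 / 0.42 ≈ 0.7667

PN ≈ 0.767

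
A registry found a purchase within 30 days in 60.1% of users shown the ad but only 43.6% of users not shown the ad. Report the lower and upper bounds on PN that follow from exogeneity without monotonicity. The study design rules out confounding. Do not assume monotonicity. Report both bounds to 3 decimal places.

p₁ = 0.601, p₀ = 0.436.
Under exogeneity alone the bounds on PN are max{0,(p₁−p₀)/p₁} ≤ PN ≤ min{1,(1−p₀)/p₁}.
  lower = (p₁ − p₀)/p₁ = 0.165 / 0.601 ≈ 0.2745
  upper = min{1, (1 − p₀)/p₁} = 0.564 / 0.601 ≈ 0.9384

0.275 ≤ PN ≤ 0.938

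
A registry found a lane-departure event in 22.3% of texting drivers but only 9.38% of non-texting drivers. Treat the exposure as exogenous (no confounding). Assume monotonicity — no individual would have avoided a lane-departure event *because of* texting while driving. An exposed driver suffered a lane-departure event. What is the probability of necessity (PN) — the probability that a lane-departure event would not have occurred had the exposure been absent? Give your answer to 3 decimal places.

p₁ = 0.223, p₀ = 0.0938.
Under exogeneity and monotonicity, PN = (p₁ − p₀) / p₁.
PN = (0.223 − 0.0938) / 0.223 = 0.1292 / 0.223 ≈ 0.5794

PN ≈ 0.579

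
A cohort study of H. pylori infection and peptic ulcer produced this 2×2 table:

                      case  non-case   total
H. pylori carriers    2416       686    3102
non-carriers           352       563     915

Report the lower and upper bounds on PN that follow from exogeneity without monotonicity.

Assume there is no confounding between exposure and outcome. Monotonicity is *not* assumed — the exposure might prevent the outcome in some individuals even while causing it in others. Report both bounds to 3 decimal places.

0.506 ≤ PN ≤ 0.790

p₁ = P(outcome | exposed) = 2416/3102 = 0.77885
p₀ = P(outcome | unexposed) = 352/915 = 0.3847
Under exogeneity alone the bounds on PN are max{0,(p₁−p₀)/p₁} ≤ PN ≤ min{1,(1−p₀)/p₁}.
  lower = (p₁ − p₀)/p₁ = 0.39415 / 0.77885 ≈ 0.5061
  upper = min{1, (1 − p₀)/p₁} = 0.6153 / 0.77885 ≈ 0.7900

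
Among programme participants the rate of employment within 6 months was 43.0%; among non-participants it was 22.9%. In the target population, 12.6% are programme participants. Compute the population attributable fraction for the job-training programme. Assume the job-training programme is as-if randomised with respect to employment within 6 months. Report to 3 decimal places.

PAF ≈ 0.100

p₁ = 0.43, p₀ = 0.229.
Overall risk P(Y=1) = π·p₁ + (1−π)·p₀ = 0.126×0.43 + 0.874×0.229 = 0.25433.
Under exogeneity, PAF = [P(Y=1) − p₀] / P(Y=1).
PAF = (0.25433 − 0.229) / 0.25433 ≈ 0.0996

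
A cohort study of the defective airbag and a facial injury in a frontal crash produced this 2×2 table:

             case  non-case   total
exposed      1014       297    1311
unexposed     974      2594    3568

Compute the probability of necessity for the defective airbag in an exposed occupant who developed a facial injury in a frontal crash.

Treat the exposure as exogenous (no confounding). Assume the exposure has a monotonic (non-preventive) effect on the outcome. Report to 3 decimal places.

p₁ = P(outcome | exposed) = 1014/1311 = 0.77346
p₀ = P(outcome | unexposed) = 974/3568 = 0.27298
Under exogeneity and monotonicity, PN = (p₁ − p₀) / p₁.
PN = (0.77346 − 0.27298) / 0.77346 = 0.50047 / 0.77346 ≈ 0.6471

PN ≈ 0.647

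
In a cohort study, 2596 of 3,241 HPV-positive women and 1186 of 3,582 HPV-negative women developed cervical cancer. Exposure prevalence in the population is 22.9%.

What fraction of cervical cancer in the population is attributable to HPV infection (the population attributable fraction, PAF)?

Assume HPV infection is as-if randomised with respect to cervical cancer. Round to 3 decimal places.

p₁ = P(outcome | exposed) = 2596/3241 = 0.80099
p₀ = P(outcome | unexposed) = 1186/3582 = 0.3311
Overall risk P(Y=1) = π·p₁ + (1−π)·p₀ = 0.229×0.80099 + 0.771×0.3311 = 0.4387.
Under exogeneity, PAF = [P(Y=1) − p₀] / P(Y=1).
PAF = (0.4387 − 0.3311) / 0.4387 ≈ 0.2453

PAF ≈ 0.245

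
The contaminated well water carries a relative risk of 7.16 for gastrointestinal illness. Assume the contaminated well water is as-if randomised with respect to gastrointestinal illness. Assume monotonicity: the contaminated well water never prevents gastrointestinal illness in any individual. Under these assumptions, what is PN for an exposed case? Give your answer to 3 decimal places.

PN ≈ 0.860

Under exogeneity and monotonicity, PN = (RR − 1) / RR = 1 − 1/RR.
PN = (7.16 − 1) / 7.16 = 6.16 / 7.16 ≈ 0.8603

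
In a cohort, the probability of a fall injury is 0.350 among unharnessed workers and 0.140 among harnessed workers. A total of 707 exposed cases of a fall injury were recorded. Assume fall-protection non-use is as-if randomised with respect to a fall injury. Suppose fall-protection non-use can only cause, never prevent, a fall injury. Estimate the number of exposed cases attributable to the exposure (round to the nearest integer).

about 424 cases

Let p₁ = 0.35, p₀ = 0.14.
PN = (p₁ − p₀)/p₁ = (0.35 − 0.14) / 0.35 ≈ 0.60000.
Attributable cases ≈ PN × (exposed cases) = 0.60000 × 707 ≈ 424.20.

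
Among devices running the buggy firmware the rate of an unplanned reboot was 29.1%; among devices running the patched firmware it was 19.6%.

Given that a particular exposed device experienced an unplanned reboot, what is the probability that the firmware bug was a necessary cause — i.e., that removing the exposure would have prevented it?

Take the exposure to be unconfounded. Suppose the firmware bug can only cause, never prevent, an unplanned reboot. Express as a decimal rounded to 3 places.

PN ≈ 0.326

p₁ = 0.291, p₀ = 0.196.
Under exogeneity and monotonicity, PN = (p₁ − p₀) / p₁.
PN = (0.291 − 0.196) / 0.291 = 0.095 / 0.291 ≈ 0.3265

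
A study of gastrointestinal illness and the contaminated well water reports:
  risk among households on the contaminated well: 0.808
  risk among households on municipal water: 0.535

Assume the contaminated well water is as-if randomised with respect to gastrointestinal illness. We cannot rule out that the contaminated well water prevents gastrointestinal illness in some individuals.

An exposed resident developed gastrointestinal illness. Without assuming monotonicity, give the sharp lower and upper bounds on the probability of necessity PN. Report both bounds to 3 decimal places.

Let p₁ = 0.808, p₀ = 0.535.
Under exogeneity alone the bounds on PN are max{0,(p₁−p₀)/p₁} ≤ PN ≤ min{1,(1−p₀)/p₁}.
  lower = (p₁ − p₀)/p₁ = 0.273 / 0.808 ≈ 0.3379
  upper = min{1, (1 − p₀)/p₁} = 0.465 / 0.808 ≈ 0.5755

0.338 ≤ PN ≤ 0.575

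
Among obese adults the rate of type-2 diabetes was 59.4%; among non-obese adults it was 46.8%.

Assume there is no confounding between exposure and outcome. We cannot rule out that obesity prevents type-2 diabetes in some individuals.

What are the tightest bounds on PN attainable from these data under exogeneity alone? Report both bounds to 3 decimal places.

p₁ = 0.594, p₀ = 0.468.
Under exogeneity alone the bounds on PN are max{0,(p₁−p₀)/p₁} ≤ PN ≤ min{1,(1−p₀)/p₁}.
  lower = (p₁ − p₀)/p₁ = 0.126 / 0.594 ≈ 0.2121
  upper = min{1, (1 − p₀)/p₁} = 0.532 / 0.594 ≈ 0.8956

0.212 ≤ PN ≤ 0.896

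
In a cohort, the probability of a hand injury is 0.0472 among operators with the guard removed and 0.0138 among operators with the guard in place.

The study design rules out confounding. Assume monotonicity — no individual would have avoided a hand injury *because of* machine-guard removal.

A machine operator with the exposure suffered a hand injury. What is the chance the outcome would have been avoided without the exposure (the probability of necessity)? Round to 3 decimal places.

Let p₁ = 0.0472, p₀ = 0.0138.
Under exogeneity and monotonicity, PN = (p₁ − p₀) / p₁.
PN = (0.0472 − 0.0138) / 0.0472 = 0.0334 / 0.0472 ≈ 0.7076

PN ≈ 0.708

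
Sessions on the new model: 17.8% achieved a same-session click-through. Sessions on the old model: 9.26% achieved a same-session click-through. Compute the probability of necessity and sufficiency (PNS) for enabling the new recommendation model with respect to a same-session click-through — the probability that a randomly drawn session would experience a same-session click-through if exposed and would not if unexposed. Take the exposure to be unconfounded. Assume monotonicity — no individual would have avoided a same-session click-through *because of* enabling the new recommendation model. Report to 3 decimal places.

PNS ≈ 0.085

p₁ = 0.178, p₀ = 0.0926.
Under exogeneity and monotonicity, PNS = p₁ − p₀.
PNS = 0.178 − 0.0926 = 0.0854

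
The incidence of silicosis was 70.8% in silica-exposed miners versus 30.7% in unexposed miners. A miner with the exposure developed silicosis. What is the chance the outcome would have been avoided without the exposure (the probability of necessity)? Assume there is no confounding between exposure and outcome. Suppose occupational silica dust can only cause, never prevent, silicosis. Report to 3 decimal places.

PN ≈ 0.566

p₁ = 0.708, p₀ = 0.307.
Under exogeneity and monotonicity, PN = (p₁ − p₀) / p₁.
PN = (0.708 − 0.307) / 0.708 = 0.401 / 0.708 ≈ 0.5664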